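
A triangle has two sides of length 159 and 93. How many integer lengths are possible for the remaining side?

185

The triangle inequality gives |159 − 93| < c < 159 + 93, i.e. 66 < c < 252.
So c can be any integer from 67 to 251: 185 values.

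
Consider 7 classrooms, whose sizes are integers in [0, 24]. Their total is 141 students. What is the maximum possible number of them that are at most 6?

1

Suppose k of them are at most 6. Those contribute at most 6 each and the rest at most 24 each.
So the total is at most 6k + 24(7 − k) = 168 − 18k. This must still be ≥ 141, so k ≤ 1.
k = 1 is achieved by 1 value at 6 and 6 at 24, total 150; lower one of the 24's by 9 (still > 6) to reach 141.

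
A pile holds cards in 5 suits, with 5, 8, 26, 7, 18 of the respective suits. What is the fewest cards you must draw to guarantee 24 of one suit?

In the worst case you take as many as possible of each suit without reaching 24: 5 + 8 + 23 + 7 + 18 = 61.
The next one must give 24 of some suit, so 61 + 1 = 62.

62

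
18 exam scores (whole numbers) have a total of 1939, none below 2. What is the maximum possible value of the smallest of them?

107

If every one of the 18 were at least 108, the total would be at least 18 × 108 = 1944 > 1939.
Equality holds with 5 values of 107 and 13 values of 108.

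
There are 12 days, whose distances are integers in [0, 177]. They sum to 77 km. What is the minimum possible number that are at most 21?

9

Let j be the number exceeding 21. Then the total is ≥ 22·j + 0·(12 − j) = 0 + 22j.
So 22j ≤ 77 and j ≤ 3; hence at least 12 − 3 = 9 are ≤ 21.
Exactly 9 works: 9 values at 0 and 3 at 22 total 66; raise one of the low values by 11 (still ≤ 21) to hit 77.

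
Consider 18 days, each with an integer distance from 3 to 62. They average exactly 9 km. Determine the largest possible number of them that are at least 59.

The total is 18 × 9 = 162.
Suppose k of them are at least 59. Those contribute at least 59 each and the other 18 − k at least 3 each.
So the total is at least 59k + 3(18 − k) = 54 + 56k. This must be ≤ 162, giving k ≤ 1.
k = 1 is achieved by 1 value at 59 and 17 at 3, total 110; add 52 to one value (staying below 59) to reach 162.

1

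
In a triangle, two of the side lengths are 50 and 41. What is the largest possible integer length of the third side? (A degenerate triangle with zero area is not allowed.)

The third side must be less than 50 + 41 = 91.
The largest integer below 91 is 90.

90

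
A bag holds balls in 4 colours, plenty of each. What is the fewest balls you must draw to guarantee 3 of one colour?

9

You could draw 2 of every colour without reaching 3 of any — 8 in all.
One more forces 3 of some colour, so 8 + 1 = 9.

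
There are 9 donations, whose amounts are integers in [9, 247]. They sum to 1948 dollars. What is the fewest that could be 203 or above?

3

Each value short of 203 is at most 202, costing at least 247 − 202 = 45 against the maximum total of 2223.
We can afford to lose at most 2223 − 1948 = 275, so at most ⌊275/45⌋ = 6 fall short, and at least 3 are ≥ 203.
Exactly 3 works: 3 values at 247 and 6 at 202 total 1953; lower one of the high values by 5 (still ≥ 203) to hit 1948.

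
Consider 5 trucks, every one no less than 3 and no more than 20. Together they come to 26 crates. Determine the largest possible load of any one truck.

14

To make one truck as large as possible, make the other 4 as small as possible.
The other 4 contribute at least 4 × 3 = 12, leaving at most 26 − 12 = 14.
Since 14 ≤ 20, this is achievable: one at 14 and 4 at 3.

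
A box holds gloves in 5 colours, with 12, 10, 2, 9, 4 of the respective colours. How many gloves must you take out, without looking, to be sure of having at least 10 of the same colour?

34

In the worst case you take as many as possible of each colour without reaching 10: 9 + 9 + 2 + 9 + 4 = 33.
The next one must give 10 of some colour, so 33 + 1 = 34.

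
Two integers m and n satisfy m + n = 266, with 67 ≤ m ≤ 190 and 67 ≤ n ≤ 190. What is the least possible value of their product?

14440

For a fixed sum, mn is smallest when m and n are as far apart as possible.
At the endpoint m = 76, n = 266 − 76 = 190, so mn = 76 × 190 = 14440.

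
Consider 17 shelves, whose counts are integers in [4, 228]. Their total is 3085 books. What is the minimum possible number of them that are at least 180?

Suppose at most 17 − j of them reach 180; then j values are ≤ 179 and the rest ≤ 228.
The total is then ≤ 179·j + 228·(17 − j) = 3876 − 49j. For this to be ≥ 3085 we need j ≤ 16, so at least 17 − 16 = 1 must reach 180.
Exactly 1 works: 1 value at 228 and 16 at 179 total 3092; lower one of the high values by 7 (still ≥ 180) to hit 3085.

1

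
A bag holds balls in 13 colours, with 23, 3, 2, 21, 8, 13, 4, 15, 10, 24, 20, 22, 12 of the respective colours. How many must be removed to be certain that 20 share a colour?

In the worst case you take as many as possible of each colour without reaching 20: 19 + 3 + 2 + 19 + 8 + 13 + 4 + 15 + 10 + 19 + 19 + 19 + 12 = 162.
The next one must give 20 of some colour, so 162 + 1 = 163.

163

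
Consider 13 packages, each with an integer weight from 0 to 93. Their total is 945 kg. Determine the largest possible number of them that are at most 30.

Each value at 30 or below falls at least 93 − 30 = 63 short of the ceiling 93.
The ceiling total is 13 × 93 = 1209, and we need 945, so at most ⌊(1209 − 945)/63⌋ = 4 can be that low.
k = 4 is achieved by 4 values at 30 and 9 at 93, total 957; lower one of the 93's by 12 (still > 30) to reach 945.

4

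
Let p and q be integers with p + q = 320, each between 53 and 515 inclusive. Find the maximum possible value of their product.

pq = p(320 − p) is maximized when p is as near 320/2 as the bounds allow.
Taking p = 160 and q = 160 (both in [53, 515]) gives pq = 25600.

25600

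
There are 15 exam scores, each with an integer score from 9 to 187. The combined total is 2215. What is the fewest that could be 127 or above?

6

Each value short of 127 is at most 126, costing at least 187 − 126 = 61 against the maximum total of 2805.
We can afford to lose at most 2805 − 2215 = 590, so at most ⌊590/61⌋ = 9 fall short, and at least 6 are ≥ 127.
Exactly 6 works: 6 values at 187 and 9 at 126 total 2256; lower one of the high values by 41 (still ≥ 127) to hit 2215.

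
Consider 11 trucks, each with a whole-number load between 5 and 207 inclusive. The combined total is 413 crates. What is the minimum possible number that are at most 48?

Let j be the number exceeding 48. Then the total is ≥ 49·j + 5·(11 − j) = 55 + 44j.
So 44j ≤ 358 and j ≤ 8; hence at least 11 − 8 = 3 are ≤ 48.
Exactly 3 works: 3 values at 5 and 8 at 49 total 407; raise one of the low values by 6 (still ≤ 48) to hit 413.

3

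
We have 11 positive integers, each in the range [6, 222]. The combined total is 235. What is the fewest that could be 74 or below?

9

Each value above 74 is at least 75, contributing at least 75 − 6 = 69 above the floor 6.
The sum exceeds the floor total 66 by 169, so at most ⌊169/69⌋ = 2 exceed 74, and at least 9 are ≤ 74.
Exactly 9 works: 9 values at 6 and 2 at 75 total 204; raise one of the low values by 31 (still ≤ 74) to hit 235.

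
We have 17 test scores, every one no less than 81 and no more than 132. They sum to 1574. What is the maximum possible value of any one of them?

Maximizing one value means minimizing the remaining 16.
The other 16 contribute at least 16 × 81 = 1296, leaving at most 1574 − 1296 = 278.
But each score is capped at 132, so the maximum is 132.
Achievable: one at 132 and the other 16 totalling 1442, which fits since 16 × 81 ≤ 1442 ≤ 16 × 132.

132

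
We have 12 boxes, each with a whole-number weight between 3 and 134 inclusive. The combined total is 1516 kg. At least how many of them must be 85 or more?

Each value short of 85 is at most 84, costing at least 134 − 84 = 50 against the maximum total of 1608.
We can afford to lose at most 1608 − 1516 = 92, so at most ⌊92/50⌋ = 1 fall short, and at least 11 are ≥ 85.
Exactly 11 works: 11 values at 134 and 1 at 84 total 1558; lower one of the high values by 42 (still ≥ 85) to hit 1516.

11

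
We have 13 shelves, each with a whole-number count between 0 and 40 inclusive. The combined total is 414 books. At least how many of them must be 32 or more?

2

Suppose at most 13 − j of them reach 32; then j values are ≤ 31 and the rest ≤ 40.
The total is then ≤ 31·j + 40·(13 − j) = 520 − 9j. For this to be ≥ 414 we need j ≤ 11, so at least 13 − 11 = 2 must reach 32.
Exactly 2 works: 2 values at 40 and 11 at 31 total 421; lower one of the high values by 7 (still ≥ 32) to hit 414.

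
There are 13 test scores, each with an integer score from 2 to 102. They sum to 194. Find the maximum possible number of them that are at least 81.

2

With k values at 81 or above and the rest at least 2, the sum is at least 26 + 79k.
Since the sum is 194, we need 79k ≤ 168, i.e. k ≤ 2.
k = 2 is achieved by 2 values at 81 and 11 at 2, total 184; add 10 to one value (staying below 81) to reach 194.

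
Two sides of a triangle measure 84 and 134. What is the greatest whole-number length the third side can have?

217

The third side must be less than 84 + 134 = 218.
The largest integer below 218 is 217.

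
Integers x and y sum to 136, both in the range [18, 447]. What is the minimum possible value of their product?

2124

For a fixed sum, xy is smallest when x and y are as far apart as possible.
At the endpoint x = 18, y = 136 − 18 = 118, so xy = 18 × 118 = 2124.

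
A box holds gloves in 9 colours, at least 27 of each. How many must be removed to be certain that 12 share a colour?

In the worst case you draw 11 of each of the 9 colours: 9 × 11 = 99.
One more forces 12 of some colour, so 99 + 1 = 100.

100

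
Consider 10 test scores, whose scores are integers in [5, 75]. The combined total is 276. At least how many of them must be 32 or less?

If only k of them are at most 32, the other 10 − k are at least 33, so the total is at least (10 − k)·33 + k·5.
This is ≤ 276, so (10 − k)·33 + 5k ≤ 276, which gives k ≥ 2.
Exactly 2 works: 2 values at 5 and 8 at 33 total 274; raise one of the low values by 2 (still ≤ 32) to hit 276.

2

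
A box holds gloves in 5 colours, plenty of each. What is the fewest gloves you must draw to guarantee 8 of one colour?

You could draw 7 of every colour without reaching 8 of any — 35 in all.
One more forces 8 of some colour, so 35 + 1 = 36.

36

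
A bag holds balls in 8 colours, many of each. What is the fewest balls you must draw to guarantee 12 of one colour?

89

You could draw 11 of every colour without reaching 12 of any — 88 in all.
One more forces 12 of some colour, so 88 + 1 = 89.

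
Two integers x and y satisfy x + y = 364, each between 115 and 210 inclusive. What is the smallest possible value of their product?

For a fixed sum, xy is smallest when x and y are as far apart as possible.
The extreme feasible split is x = 154, y = 210, giving xy = 32340.

32340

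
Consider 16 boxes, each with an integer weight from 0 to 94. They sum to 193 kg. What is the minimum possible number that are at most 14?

Let j be the number exceeding 14. Then the total is ≥ 15·j + 0·(16 − j) = 0 + 15j.
So 15j ≤ 193 and j ≤ 12; hence at least 16 − 12 = 4 are ≤ 14.
Exactly 4 works: 4 values at 0 and 12 at 15 total 180; raise one of the low values by 13 (still ≤ 14) to hit 193.

4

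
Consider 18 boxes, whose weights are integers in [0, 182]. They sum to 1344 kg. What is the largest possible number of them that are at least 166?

8

If k of the values are ≥ 166, the total is ≥ 166k + 0(18 − k).
Setting 166k + 0(18 − k) ≤ 1344 gives 166k ≤ 1344, so k ≤ 8.
k = 8 is achieved by 8 values at 166 and 10 at 0, total 1328; add 16 to one value (staying below 166) to reach 1344.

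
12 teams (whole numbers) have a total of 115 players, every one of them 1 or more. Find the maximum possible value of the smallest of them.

The average is 115/12 < 10, so some value is ≤ 9.
Achievable: 5 of them at 9 and 7 at 10 total 115.

9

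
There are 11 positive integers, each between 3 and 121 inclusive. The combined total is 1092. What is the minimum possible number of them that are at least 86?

If only k of them are at least 86, the other 11 − k are at most 85, so the total is at most k·121 + (11 − k)·85.
This must reach 1092, so k·121 + (11 − k)·85 ≥ 1092, giving k ≥ 5.
Exactly 5 works: 5 values at 121 and 6 at 85 total 1115; lower one of the high values by 23 (still ≥ 86) to hit 1092.

5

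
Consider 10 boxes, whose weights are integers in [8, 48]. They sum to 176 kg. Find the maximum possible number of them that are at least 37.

If k of the values are ≥ 37, the total is ≥ 37k + 8(10 − k).
Setting 37k + 8(10 − k) ≤ 176 gives 29k ≤ 96, so k ≤ 3.
k = 3 is achieved by 3 values at 37 and 7 at 8, total 167; add 9 to one value (staying below 37) to reach 176.

3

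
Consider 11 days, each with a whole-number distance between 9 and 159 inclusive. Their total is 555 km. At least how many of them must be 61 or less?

Each value above 61 is at least 62, contributing at least 62 − 9 = 53 above the floor 9.
The sum exceeds the floor total 99 by 456, so at most ⌊456/53⌋ = 8 exceed 61, and at least 3 are ≤ 61.
Exactly 3 works: 3 values at 9 and 8 at 62 total 523; raise one of the low values by 32 (still ≤ 61) to hit 555.

3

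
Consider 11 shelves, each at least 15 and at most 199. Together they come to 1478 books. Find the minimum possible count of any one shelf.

15

To make one shelf as small as possible, make the other 10 as large as possible.
The other 10 can take up 10 × 199 = 1990 ≥ 1478 − 15, so one shelf can sit at its floor of 15.
Achievable: one at 15 and the other 10 totalling 1463, which fits since 10 × 15 ≤ 1463 ≤ 10 × 199.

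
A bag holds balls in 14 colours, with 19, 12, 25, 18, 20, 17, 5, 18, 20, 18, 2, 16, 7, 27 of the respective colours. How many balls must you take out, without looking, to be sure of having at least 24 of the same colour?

219

In the worst case you take as many as possible of each colour without reaching 24: 19 + 12 + 23 + 18 + 20 + 17 + 5 + 18 + 20 + 18 + 2 + 16 + 7 + 23 = 218.
The next one must give 24 of some colour, so 218 + 1 = 219.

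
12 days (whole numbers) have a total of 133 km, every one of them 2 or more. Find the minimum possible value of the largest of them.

12

If every one of the 12 were at most 11, the total would be at most 12 × 11 = 132 < 133.
Equality holds with 1 value of 12 and 11 values of 11.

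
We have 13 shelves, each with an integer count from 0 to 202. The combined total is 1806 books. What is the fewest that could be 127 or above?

3

If only k of them are at least 127, the other 13 − k are at most 126, so the total is at most k·202 + (13 − k)·126.
This must reach 1806, so k·202 + (13 − k)·126 ≥ 1806, giving k ≥ 3.
Exactly 3 works: 3 values at 202 and 10 at 126 total 1866; lower one of the high values by 60 (still ≥ 127) to hit 1806.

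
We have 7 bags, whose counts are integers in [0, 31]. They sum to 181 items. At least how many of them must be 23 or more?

Suppose at most 7 − j of them reach 23; then j values are ≤ 22 and the rest ≤ 31.
The total is then ≤ 22·j + 31·(7 − j) = 217 − 9j. For this to be ≥ 181 we need j ≤ 4, so at least 7 − 4 = 3 must reach 23.
Exactly 3 works: 3 values at 31 and 4 at 22 total 181.

3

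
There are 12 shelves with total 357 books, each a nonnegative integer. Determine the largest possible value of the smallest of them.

29

If every one of the 12 were at least 30, the total would be at least 12 × 30 = 360 > 357.
Equality holds with 3 values of 29 and 9 values of 30.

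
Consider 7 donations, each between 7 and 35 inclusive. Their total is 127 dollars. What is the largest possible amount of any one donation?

Maximizing one value means minimizing the remaining 6.
The other 6 contribute at least 6 × 7 = 42, leaving at most 127 − 42 = 85.
But each donation is capped at 35, so the maximum is 35.
Achievable: one at 35 and the other 6 totalling 92, which fits since 6 × 7 ≤ 92 ≤ 6 × 35.

35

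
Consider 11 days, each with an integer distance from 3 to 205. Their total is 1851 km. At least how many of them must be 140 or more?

5

Each value short of 140 is at most 139, costing at least 205 − 139 = 66 against the maximum total of 2255.
We can afford to lose at most 2255 − 1851 = 404, so at most ⌊404/66⌋ = 6 fall short, and at least 5 are ≥ 140.
Exactly 5 works: 5 values at 205 and 6 at 139 total 1859; lower one of the high values by 8 (still ≥ 140) to hit 1851.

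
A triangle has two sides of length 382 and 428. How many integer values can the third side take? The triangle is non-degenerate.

763

The triangle inequality gives |382 − 428| < c < 382 + 428, i.e. 46 < c < 810.
So c can be any integer from 47 to 809: 763 values.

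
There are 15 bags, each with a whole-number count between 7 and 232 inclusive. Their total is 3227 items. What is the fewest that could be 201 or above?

8

Each value short of 201 is at most 200, costing at least 232 − 200 = 32 against the maximum total of 3480.
We can afford to lose at most 3480 − 3227 = 253, so at most ⌊253/32⌋ = 7 fall short, and at least 8 are ≥ 201.
Exactly 8 works: 8 values at 232 and 7 at 200 total 3256; lower one of the high values by 29 (still ≥ 201) to hit 3227.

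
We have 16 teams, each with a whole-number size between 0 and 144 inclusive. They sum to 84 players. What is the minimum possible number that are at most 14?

11

If only k of them are at most 14, the other 16 − k are at least 15, so the total is at least (16 − k)·15 + k·0.
This is ≤ 84, so (16 − k)·15 + 0k ≤ 84, which gives k ≥ 11.
Exactly 11 works: 11 values at 0 and 5 at 15 total 75; raise one of the low values by 9 (still ≤ 14) to hit 84.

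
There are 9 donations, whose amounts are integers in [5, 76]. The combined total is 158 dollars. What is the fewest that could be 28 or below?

5

Let j be the number exceeding 28. Then the total is ≥ 29·j + 5·(9 − j) = 45 + 24j.
So 24j ≤ 113 and j ≤ 4; hence at least 9 − 4 = 5 are ≤ 28.
Exactly 5 works: 5 values at 5 and 4 at 29 total 141; raise one of the low values by 17 (still ≤ 28) to hit 158.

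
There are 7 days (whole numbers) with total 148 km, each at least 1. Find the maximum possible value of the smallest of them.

The average is 148/7 < 22, so some value is ≤ 21.
Taking 6 copies of 21 and 1 copy of 22 gives exactly 148, so 21 is attained.

21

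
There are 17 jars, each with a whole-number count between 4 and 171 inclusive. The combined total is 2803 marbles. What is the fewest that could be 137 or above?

If only k of them are at least 137, the other 17 − k are at most 136, so the total is at most k·171 + (17 − k)·136.
This must reach 2803, so k·171 + (17 − k)·136 ≥ 2803, giving k ≥ 15.
Exactly 15 works: 15 values at 171 and 2 at 136 total 2837; lower one of the high values by 34 (still ≥ 137) to hit 2803.

15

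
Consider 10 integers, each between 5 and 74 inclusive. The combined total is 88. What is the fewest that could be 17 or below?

If only k of them are at most 17, the other 10 − k are at least 18, so the total is at least (10 − k)·18 + k·5.
This is ≤ 88, so (10 − k)·18 + 5k ≤ 88, which gives k ≥ 8.
Exactly 8 works: 8 values at 5 and 2 at 18 total 76; raise one of the low values by 12 (still ≤ 17) to hit 88.

8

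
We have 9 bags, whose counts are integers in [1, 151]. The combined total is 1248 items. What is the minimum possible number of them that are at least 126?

5

If only k of them are at least 126, the other 9 − k are at most 125, so the total is at most k·151 + (9 − k)·125.
This must reach 1248, so k·151 + (9 − k)·125 ≥ 1248, giving k ≥ 5.
Exactly 5 works: 5 values at 151 and 4 at 125 total 1255; lower one of the high values by 7 (still ≥ 126) to hit 1248.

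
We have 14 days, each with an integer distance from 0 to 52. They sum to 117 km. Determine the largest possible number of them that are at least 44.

With k values at 44 or above and the rest at least 0, the sum is at least 0 + 44k.
Since the sum is 117, we need 44k ≤ 117, i.e. k ≤ 2.
k = 2 is achieved by 2 values at 44 and 12 at 0, total 88; add 29 to one value (staying below 44) to reach 117.

2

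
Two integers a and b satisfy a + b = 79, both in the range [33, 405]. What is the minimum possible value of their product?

1518

For a fixed sum, ab is smallest when a and b are as far apart as possible.
The extreme feasible split is a = 33, b = 46, giving ab = 1518.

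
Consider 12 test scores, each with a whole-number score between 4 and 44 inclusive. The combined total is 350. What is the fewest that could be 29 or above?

If only k of them are at least 29, the other 12 − k are at most 28, so the total is at most k·44 + (12 − k)·28.
This must reach 350, so k·44 + (12 − k)·28 ≥ 350, giving k ≥ 1.
Exactly 1 works: 1 value at 44 and 11 at 28 total 352; lower one of the high values by 2 (still ≥ 29) to hit 350.

1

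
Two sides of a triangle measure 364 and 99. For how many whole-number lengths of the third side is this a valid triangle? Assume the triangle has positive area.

The triangle inequality gives |364 − 99| < c < 364 + 99, i.e. 265 < c < 463.
So c can be any integer from 266 to 462: 197 values.

197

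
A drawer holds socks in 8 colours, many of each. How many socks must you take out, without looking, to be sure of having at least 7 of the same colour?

You could draw 6 of every colour without reaching 7 of any — 48 in all.
One more forces 7 of some colour, so 48 + 1 = 49.

49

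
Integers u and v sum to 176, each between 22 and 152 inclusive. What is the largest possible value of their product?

With u + v fixed, uv peaks when the two are closest together.
Taking u = 88 and v = 88 (both in [22, 152]) gives uv = 7744.

7744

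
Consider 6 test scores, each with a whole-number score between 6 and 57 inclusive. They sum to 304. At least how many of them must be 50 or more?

If only k of them are at least 50, the other 6 − k are at most 49, so the total is at most k·57 + (6 − k)·49.
This must reach 304, so k·57 + (6 − k)·49 ≥ 304, giving k ≥ 2.
Exactly 2 works: 2 values at 57 and 4 at 49 total 310; lower one of the high values by 6 (still ≥ 50) to hit 304.

2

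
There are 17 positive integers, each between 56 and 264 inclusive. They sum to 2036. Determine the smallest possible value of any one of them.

56

To make one integer as small as possible, make the other 16 as large as possible.
The other 16 can take up 16 × 264 = 4224 ≥ 2036 − 56, so one integer can sit at its floor of 56.
Achievable: one at 56 and the other 16 totalling 1980, which fits since 16 × 56 ≤ 1980 ≤ 16 × 264.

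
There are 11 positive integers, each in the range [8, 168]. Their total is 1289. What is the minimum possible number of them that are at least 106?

Each value short of 106 is at most 105, costing at least 168 − 105 = 63 against the maximum total of 1848.
We can afford to lose at most 1848 − 1289 = 559, so at most ⌊559/63⌋ = 8 fall short, and at least 3 are ≥ 106.
Exactly 3 works: 3 values at 168 and 8 at 105 total 1344; lower one of the high values by 55 (still ≥ 106) to hit 1289.

3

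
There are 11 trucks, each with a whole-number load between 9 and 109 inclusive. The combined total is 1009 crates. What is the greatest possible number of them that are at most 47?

3

Each value at 47 or below falls at least 109 − 47 = 62 short of the ceiling 109.
The ceiling total is 11 × 109 = 1199, and we need 1009, so at most ⌊(1199 − 1009)/62⌋ = 3 can be that low.
k = 3 is achieved by 3 values at 47 and 8 at 109, total 1013; lower one of the 109's by 4 (still > 47) to reach 1009.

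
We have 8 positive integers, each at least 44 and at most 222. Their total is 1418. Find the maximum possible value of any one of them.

222

Maximizing one value means minimizing the remaining 7.
The other 7 contribute at least 7 × 44 = 308, leaving at most 1418 − 308 = 1110.
But each integer is capped at 222, so the maximum is 222.
Achievable: one at 222 and the other 7 totalling 1196, which fits since 7 × 44 ≤ 1196 ≤ 7 × 222.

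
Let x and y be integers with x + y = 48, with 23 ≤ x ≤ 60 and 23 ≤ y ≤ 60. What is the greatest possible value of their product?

For a fixed sum, the product xy is largest when x and y are as close as possible.
Taking x = 24 and y = 24 (both in [23, 60]) gives xy = 576.

576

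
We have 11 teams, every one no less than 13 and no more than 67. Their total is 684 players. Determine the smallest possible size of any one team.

14

To make one team as small as possible, make the other 10 as large as possible.
The other 10 contribute at most 10 × 67 = 670, leaving at least 684 − 670 = 14.
Since 14 ≥ 13, this is achievable: one at 14 and 10 at 67.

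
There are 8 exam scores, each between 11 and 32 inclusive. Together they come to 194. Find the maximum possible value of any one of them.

Maximizing one value means minimizing the remaining 7.
The other 7 contribute at least 7 × 11 = 77, leaving at most 194 − 77 = 117.
But each score is capped at 32, so the maximum is 32.
Achievable: one at 32 and the other 7 totalling 162, which fits since 7 × 11 ≤ 162 ≤ 7 × 32.

32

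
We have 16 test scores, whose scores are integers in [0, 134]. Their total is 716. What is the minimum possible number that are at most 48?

2

Each value above 48 is at least 49, contributing at least 49 − 0 = 49 above the floor 0.
The sum exceeds the floor total 0 by 716, so at most ⌊716/49⌋ = 14 exceed 48, and at least 2 are ≤ 48.
Exactly 2 works: 2 values at 0 and 14 at 49 total 686; raise one of the low values by 30 (still ≤ 48) to hit 716.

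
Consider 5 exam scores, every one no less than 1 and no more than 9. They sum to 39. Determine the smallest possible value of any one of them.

3

To make one score as small as possible, make the other 4 as large as possible.
The other 4 contribute at most 4 × 9 = 36, leaving at least 39 − 36 = 3.
Since 3 ≥ 1, this is achievable: one at 3 and 4 at 9.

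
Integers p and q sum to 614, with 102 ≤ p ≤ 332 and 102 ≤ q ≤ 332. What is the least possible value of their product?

For a fixed sum, pq is smallest when p and q are as far apart as possible.
The extreme feasible split is p = 282, q = 332, giving pq = 93624.

93624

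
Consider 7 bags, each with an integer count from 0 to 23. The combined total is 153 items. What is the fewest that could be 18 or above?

6

Each value short of 18 is at most 17, costing at least 23 − 17 = 6 against the maximum total of 161.
We can afford to lose at most 161 − 153 = 8, so at most ⌊8/6⌋ = 1 fall short, and at least 6 are ≥ 18.
Exactly 6 works: 6 values at 23 and 1 at 17 total 155; lower one of the high values by 2 (still ≥ 18) to hit 153.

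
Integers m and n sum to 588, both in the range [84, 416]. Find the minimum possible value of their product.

Since m + n is fixed, pushing one of them to its bound minimizes the product.
At the endpoint m = 172, n = 588 − 172 = 416, so mn = 172 × 416 = 71552.

71552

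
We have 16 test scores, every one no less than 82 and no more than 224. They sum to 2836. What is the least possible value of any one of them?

Minimizing one value means maximizing the remaining 15.
The other 15 can take up 15 × 224 = 3360 ≥ 2836 − 82, so one score can sit at its floor of 82.
Achievable: one at 82 and the other 15 totalling 2754, which fits since 15 × 82 ≤ 2754 ≤ 15 × 224.

82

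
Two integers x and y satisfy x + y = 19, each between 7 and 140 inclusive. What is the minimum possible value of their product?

Since x + y is fixed, pushing one of them to its bound minimizes the product.
The extreme feasible split is x = 7, y = 12, giving xy = 84.

84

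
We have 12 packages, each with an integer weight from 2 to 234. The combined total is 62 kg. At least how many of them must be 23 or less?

If only k of them are at most 23, the other 12 − k are at least 24, so the total is at least (12 − k)·24 + k·2.
This is ≤ 62, so (12 − k)·24 + 2k ≤ 62, which gives k ≥ 11.
Exactly 11 works: 11 values at 2 and 1 at 24 total 46; raise one of the low values by 16 (still ≤ 23) to hit 62.

11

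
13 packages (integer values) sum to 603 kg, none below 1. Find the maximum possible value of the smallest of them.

The 13 values sum to 603, so their minimum is at most ⌊603/13⌋ = 46.
Equality holds with 8 values of 46 and 5 values of 47.

46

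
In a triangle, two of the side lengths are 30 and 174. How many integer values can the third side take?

The triangle inequality gives |30 − 174| < c < 30 + 174, i.e. 144 < c < 204.
So c can be any integer from 145 to 203: 59 values.

59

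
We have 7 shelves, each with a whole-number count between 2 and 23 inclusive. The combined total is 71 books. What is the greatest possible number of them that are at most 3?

Each value at 3 or below falls at least 23 − 3 = 20 short of the ceiling 23.
The ceiling total is 7 × 23 = 161, and we need 71, so at most ⌊(161 − 71)/20⌋ = 4 can be that low.
k = 4 is achieved by 4 values at 3 and 3 at 23, total 81; lower one of the 23's by 10 (still > 3) to reach 71.

4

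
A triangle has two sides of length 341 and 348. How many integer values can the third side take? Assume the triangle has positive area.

681

The triangle inequality gives |341 − 348| < c < 341 + 348, i.e. 7 < c < 689.
So c can be any integer from 8 to 688: 681 values.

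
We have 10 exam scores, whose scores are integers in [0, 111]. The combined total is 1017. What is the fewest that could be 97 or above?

4

Suppose at most 10 − j of them reach 97; then j values are ≤ 96 and the rest ≤ 111.
The total is then ≤ 96·j + 111·(10 − j) = 1110 − 15j. For this to be ≥ 1017 we need j ≤ 6, so at least 10 − 6 = 4 must reach 97.
Exactly 4 works: 4 values at 111 and 6 at 96 total 1020; lower one of the high values by 3 (still ≥ 97) to hit 1017.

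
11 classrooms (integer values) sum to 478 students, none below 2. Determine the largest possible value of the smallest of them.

43

The 11 values sum to 478, so their minimum is at most ⌊478/11⌋ = 43.
Taking 6 copies of 43 and 5 copies of 44 gives exactly 478, so 43 is attained.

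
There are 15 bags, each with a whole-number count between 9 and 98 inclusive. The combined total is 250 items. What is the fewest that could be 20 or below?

Each value above 20 is at least 21, contributing at least 21 − 9 = 12 above the floor 9.
The sum exceeds the floor total 135 by 115, so at most ⌊115/12⌋ = 9 exceed 20, and at least 6 are ≤ 20.
Exactly 6 works: 6 values at 9 and 9 at 21 total 243; raise one of the low values by 7 (still ≤ 20) to hit 250.

6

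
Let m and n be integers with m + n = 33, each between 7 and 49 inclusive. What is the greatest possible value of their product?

272

mn = m(33 − m) is maximized when m is as near 33/2 as the bounds allow.
Taking m = 16 and n = 17 (both in [7, 49]) gives mn = 272.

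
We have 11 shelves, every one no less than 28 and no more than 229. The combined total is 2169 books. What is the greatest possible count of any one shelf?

229

Maximizing one value means minimizing the remaining 10.
The other 10 contribute at least 10 × 28 = 280, leaving at most 2169 − 280 = 1889.
But each shelf is capped at 229, so the maximum is 229.
Achievable: one at 229 and the other 10 totalling 1940, which fits since 10 × 28 ≤ 1940 ≤ 10 × 229.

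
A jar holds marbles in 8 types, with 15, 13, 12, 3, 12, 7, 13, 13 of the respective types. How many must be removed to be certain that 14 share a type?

In the worst case you take as many as possible of each type without reaching 14: 13 + 13 + 12 + 3 + 12 + 7 + 13 + 13 = 86.
The next one must give 14 of some type, so 86 + 1 = 87.

87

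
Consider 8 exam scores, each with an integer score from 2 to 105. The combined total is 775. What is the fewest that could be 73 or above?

Suppose at most 8 − j of them reach 73; then j values are ≤ 72 and the rest ≤ 105.
The total is then ≤ 72·j + 105·(8 − j) = 840 − 33j. For this to be ≥ 775 we need j ≤ 1, so at least 8 − 1 = 7 must reach 73.
Exactly 7 works: 7 values at 105 and 1 at 72 total 807; lower one of the high values by 32 (still ≥ 73) to hit 775.

7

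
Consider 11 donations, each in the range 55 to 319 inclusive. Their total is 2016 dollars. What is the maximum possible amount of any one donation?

To make one donation as large as possible, make the other 10 as small as possible.
The other 10 contribute at least 10 × 55 = 550, leaving at most 2016 − 550 = 1466.
But each donation is capped at 319, so the maximum is 319.
Achievable: one at 319 and the other 10 totalling 1697, which fits since 10 × 55 ≤ 1697 ≤ 10 × 319.

319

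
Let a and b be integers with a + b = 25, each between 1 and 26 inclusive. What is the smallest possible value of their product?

24

Since a + b is fixed, pushing one of them to its bound minimizes the product.
The extreme feasible split is a = 1, b = 24, giving ab = 24.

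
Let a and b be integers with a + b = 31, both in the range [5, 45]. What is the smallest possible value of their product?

Since a + b is fixed, pushing one of them to its bound minimizes the product.
At the endpoint a = 5, b = 31 − 5 = 26, so ab = 5 × 26 = 130.

130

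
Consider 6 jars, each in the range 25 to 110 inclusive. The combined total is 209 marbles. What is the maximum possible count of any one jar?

Maximizing one value means minimizing the remaining 5.
The other 5 contribute at least 5 × 25 = 125, leaving at most 209 − 125 = 84.
Since 84 ≤ 110, this is achievable: one at 84 and 5 at 25.

84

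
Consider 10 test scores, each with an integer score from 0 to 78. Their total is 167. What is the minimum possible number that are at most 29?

5

Each value above 29 is at least 30, contributing at least 30 − 0 = 30 above the floor 0.
The sum exceeds the floor total 0 by 167, so at most ⌊167/30⌋ = 5 exceed 29, and at least 5 are ≤ 29.
Exactly 5 works: 5 values at 0 and 5 at 30 total 150; raise one of the low values by 17 (still ≤ 29) to hit 167.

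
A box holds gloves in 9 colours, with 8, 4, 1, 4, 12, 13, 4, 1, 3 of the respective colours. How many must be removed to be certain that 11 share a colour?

In the worst case you take as many as possible of each colour without reaching 11: 8 + 4 + 1 + 4 + 10 + 10 + 4 + 1 + 3 = 45.
The next one must give 11 of some colour, so 45 + 1 = 46.

46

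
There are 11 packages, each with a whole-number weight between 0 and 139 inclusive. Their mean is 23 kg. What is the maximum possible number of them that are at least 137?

1

The total is 11 × 23 = 253.
If k of the values are ≥ 137, the total is ≥ 137k + 0(11 − k).
Setting 137k + 0(11 − k) ≤ 253 gives 137k ≤ 253, so k ≤ 1.
k = 1 is achieved by 1 value at 137 and 10 at 0, total 137; add 116 to one value (staying below 137) to reach 253.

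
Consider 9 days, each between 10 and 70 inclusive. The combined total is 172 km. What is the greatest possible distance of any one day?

70

To make one day as large as possible, make the other 8 as small as possible.
The other 8 contribute at least 8 × 10 = 80, leaving at most 172 − 80 = 92.
But each day is capped at 70, so the maximum is 70.
Achievable: one at 70 and the other 8 totalling 102, which fits since 8 × 10 ≤ 102 ≤ 8 × 70.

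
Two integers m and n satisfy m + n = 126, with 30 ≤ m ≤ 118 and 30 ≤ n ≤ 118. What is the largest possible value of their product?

For a fixed sum, the product mn is largest when m and n are as close as possible.
Taking m = 63 and n = 63 (both in [30, 118]) gives mn = 3969.

3969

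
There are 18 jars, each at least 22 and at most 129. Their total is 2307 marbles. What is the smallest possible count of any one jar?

114

To make one jar as small as possible, make the other 17 as large as possible.
The other 17 contribute at most 17 × 129 = 2193, leaving at least 2307 − 2193 = 114.
Since 114 ≥ 22, this is achievable: one at 114 and 17 at 129.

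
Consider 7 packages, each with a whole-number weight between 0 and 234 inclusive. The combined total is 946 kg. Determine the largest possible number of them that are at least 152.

With k values at 152 or above and the rest at least 0, the sum is at least 0 + 152k.
Since the sum is 946, we need 152k ≤ 946, i.e. k ≤ 6.
k = 6 is achieved by 6 values at 152 and 1 at 0, total 912; add 34 to one value (staying below 152) to reach 946.

6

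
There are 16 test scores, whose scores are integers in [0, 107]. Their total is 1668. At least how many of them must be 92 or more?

Each value short of 92 is at most 91, costing at least 107 − 91 = 16 against the maximum total of 1712.
We can afford to lose at most 1712 − 1668 = 44, so at most ⌊44/16⌋ = 2 fall short, and at least 14 are ≥ 92.
Exactly 14 works: 14 values at 107 and 2 at 91 total 1680; lower one of the high values by 12 (still ≥ 92) to hit 1668.

14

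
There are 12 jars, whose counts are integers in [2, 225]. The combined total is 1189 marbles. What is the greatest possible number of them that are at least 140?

8

If k of the values are ≥ 140, the total is ≥ 140k + 2(12 − k).
Setting 140k + 2(12 − k) ≤ 1189 gives 138k ≤ 1165, so k ≤ 8.
k = 8 is achieved by 8 values at 140 and 4 at 2, total 1128; add 61 to one value (staying below 140) to reach 1189.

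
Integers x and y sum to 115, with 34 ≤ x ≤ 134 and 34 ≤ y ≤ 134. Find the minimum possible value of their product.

Since x + y is fixed, pushing one of them to its bound minimizes the product.
At the endpoint x = 34, y = 115 − 34 = 81, so xy = 34 × 81 = 2754.

2754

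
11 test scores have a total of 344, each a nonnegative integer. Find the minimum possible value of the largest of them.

The average is 344/11 > 31, so not all 11 can be 31 or less; the largest is ≥ 32.
Equality holds with 3 values of 32 and 8 values of 31.

32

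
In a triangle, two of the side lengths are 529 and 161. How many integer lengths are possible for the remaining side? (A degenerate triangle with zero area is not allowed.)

321

The triangle inequality gives |529 − 161| < c < 529 + 161, i.e. 368 < c < 690.
So c can be any integer from 369 to 689: 321 values.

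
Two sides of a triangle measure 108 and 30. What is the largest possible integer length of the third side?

137

The third side must be less than 108 + 30 = 138.
The largest integer below 138 is 137.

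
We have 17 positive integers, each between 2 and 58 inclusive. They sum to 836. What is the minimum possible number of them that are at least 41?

If only k of them are at least 41, the other 17 − k are at most 40, so the total is at most k·58 + (17 − k)·40.
This must reach 836, so k·58 + (17 − k)·40 ≥ 836, giving k ≥ 9.
Exactly 9 works: 9 values at 58 and 8 at 40 total 842; lower one of the high values by 6 (still ≥ 41) to hit 836.

9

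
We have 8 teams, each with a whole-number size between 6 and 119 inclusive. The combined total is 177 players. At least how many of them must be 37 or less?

4

Each value above 37 is at least 38, contributing at least 38 − 6 = 32 above the floor 6.
The sum exceeds the floor total 48 by 129, so at most ⌊129/32⌋ = 4 exceed 37, and at least 4 are ≤ 37.
Exactly 4 works: 4 values at 6 and 4 at 38 total 176; raise one of the low values by 1 (still ≤ 37) to hit 177.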